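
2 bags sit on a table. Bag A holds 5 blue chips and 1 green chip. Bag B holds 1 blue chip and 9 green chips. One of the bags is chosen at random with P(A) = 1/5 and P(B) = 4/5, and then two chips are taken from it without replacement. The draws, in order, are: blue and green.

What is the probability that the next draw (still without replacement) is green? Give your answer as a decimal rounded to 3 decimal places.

The likelihood of the observed sequence under each hypothesis: P(data | bag A) = (5/6)(1/5) = 1/6; P(data | bag B) = (1/10)(9/9) = 1/10.
Weighting by the prior gives 1/5 · 1/6 = 1/30, 4/5 · 1/10 = 2/25; with total 17/150.
Dividing through by the total gives posterior P(bag A | data) = 5/17, P(bag B | data) = 12/17.
Averaging over the posterior, P(green next | data) = (0)(5/17) + (1)(12/17) = 12/17.

0.706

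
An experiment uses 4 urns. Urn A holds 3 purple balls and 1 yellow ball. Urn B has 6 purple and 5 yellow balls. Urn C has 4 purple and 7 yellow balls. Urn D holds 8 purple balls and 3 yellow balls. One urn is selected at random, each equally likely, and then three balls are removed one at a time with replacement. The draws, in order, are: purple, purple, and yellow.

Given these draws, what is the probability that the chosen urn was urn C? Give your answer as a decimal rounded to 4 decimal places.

0.1669

For each hypothesis, P(data | H) works out to: P(data | urn A) = (3/4)(3/4)(1/4) = 0.14062; P(data | urn B) = (6/11)(6/11)(5/11) = 0.13524; P(data | urn C) = (4/11)(4/11)(7/11) = 0.084147; P(data | urn D) = (8/11)(8/11)(3/11) = 0.14425.
The prior-weighted likelihoods are 1/4 · 0.14062 = 0.035156, 1/4 · 0.13524 = 0.033809, 1/4 · 0.084147 = 0.021037, 1/4 · 0.14425 = 0.036063; summing to 0.12607.
So P(urn C | data) = (0.021037) / (0.12607) = 0.16687.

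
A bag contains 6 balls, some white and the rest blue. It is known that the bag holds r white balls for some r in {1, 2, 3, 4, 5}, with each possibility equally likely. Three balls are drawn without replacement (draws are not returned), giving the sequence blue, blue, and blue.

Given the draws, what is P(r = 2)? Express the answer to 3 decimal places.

Under each hypothesis, the probability of the observed sequence is: P(data | r = 1) = (5/6)(4/5)(3/4) = 1/2; P(data | r = 2) = (4/6)(3/5)(2/4) = 1/5; P(data | r = 3) = (3/6)(2/5)(1/4) = 1/20; P(data | r = 4) = (2/6)(1/5)(0/4) = 0; P(data | r = 5) = (1/6)(0/5) = 0.
Multiplying each by its prior: 1/5 · 1/2 = 1/10, 1/5 · 1/5 = 1/25, 1/5 · 1/20 = 1/100, 1/5 · 0 = 0, 1/5 · 0 = 0; summing to 3/20.
Hence P(r = 2 | data) = (1/25) / (3/20) = 4/15.

0.267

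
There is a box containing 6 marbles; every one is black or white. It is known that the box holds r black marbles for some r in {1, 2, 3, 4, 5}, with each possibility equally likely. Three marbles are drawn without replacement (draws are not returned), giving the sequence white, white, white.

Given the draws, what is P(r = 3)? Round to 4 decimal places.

For each hypothesis, P(data | H) works out to: P(data | r = 1) = (5/6)(4/5)(3/4) = 1/2; P(data | r = 2) = (4/6)(3/5)(2/4) = 1/5; P(data | r = 3) = (3/6)(2/5)(1/4) = 1/20; P(data | r = 4) = (2/6)(1/5)(0/4) = 0; P(data | r = 5) = (1/6)(0/5) = 0.
Multiplying each by its prior: 1/5 · 1/2 = 1/10, 1/5 · 1/5 = 1/25, 1/5 · 1/20 = 1/100, 1/5 · 0 = 0, 1/5 · 0 = 0; summing to 3/20.
By Bayes' rule, P(r = 3 | data) = (1/100) / (3/20) = 1/15.

0.0667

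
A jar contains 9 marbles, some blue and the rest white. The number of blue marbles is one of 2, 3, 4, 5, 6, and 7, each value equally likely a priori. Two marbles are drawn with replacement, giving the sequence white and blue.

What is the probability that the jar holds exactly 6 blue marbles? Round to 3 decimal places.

The likelihood of the observed sequence under each hypothesis: P(data | r = 2) = (7/9)(2/9) = 14/81; P(data | r = 3) = (6/9)(3/9) = 2/9; P(data | r = 4) = (5/9)(4/9) = 20/81; P(data | r = 5) = (4/9)(5/9) = 20/81; P(data | r = 6) = (3/9)(6/9) = 2/9; P(data | r = 7) = (2/9)(7/9) = 14/81.
Multiplying each by its prior: 1/6 · 14/81 = 7/243, 1/6 · 2/9 = 1/27, 1/6 · 20/81 = 10/243, 1/6 · 20/81 = 10/243, 1/6 · 2/9 = 1/27, 1/6 · 14/81 = 7/243; summing to 52/243.
So P(r = 6 | data) = (1/27) / (52/243) = 9/52.

0.173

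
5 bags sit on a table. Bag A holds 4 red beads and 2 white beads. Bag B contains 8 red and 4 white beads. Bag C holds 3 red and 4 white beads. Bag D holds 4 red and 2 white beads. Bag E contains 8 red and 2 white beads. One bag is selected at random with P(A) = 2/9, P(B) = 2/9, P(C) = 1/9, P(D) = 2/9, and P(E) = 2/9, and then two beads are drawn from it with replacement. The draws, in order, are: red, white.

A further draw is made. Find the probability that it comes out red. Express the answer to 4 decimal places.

The likelihood of the observed sequence under each hypothesis: P(data | bag A) = (4/6)(2/6) = 0.22222; P(data | bag B) = (8/12)(4/12) = 0.22222; P(data | bag C) = (3/7)(4/7) = 0.2449; P(data | bag D) = (4/6)(2/6) = 0.22222; P(data | bag E) = (8/10)(2/10) = 0.16.
The prior-weighted likelihoods are 2/9 · 0.22222 = 0.049383, 2/9 · 0.22222 = 0.049383, 1/9 · 0.2449 = 0.027211, 2/9 · 0.22222 = 0.049383, 2/9 · 0.16 = 0.035556; with total 0.21091.
Normalising, the posterior is P(bag A | data) = 0.23414, P(bag B | data) = 0.23414, P(bag C | data) = 0.12901, P(bag D | data) = 0.23414, P(bag E | data) = 0.16858.
The predictive probability is P(red next | data) = (2/3)(0.23414) + (2/3)(0.23414) + (3/7)(0.12901) + (2/3)(0.23414) + (4/5)(0.16858) = 0.65843.

0.6584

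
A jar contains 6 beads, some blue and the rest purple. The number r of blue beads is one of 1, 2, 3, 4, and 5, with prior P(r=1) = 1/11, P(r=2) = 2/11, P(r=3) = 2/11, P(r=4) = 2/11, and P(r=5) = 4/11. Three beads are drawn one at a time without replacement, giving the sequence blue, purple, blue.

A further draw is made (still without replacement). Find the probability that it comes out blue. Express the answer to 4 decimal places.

0.6889

For each hypothesis, P(data | H) works out to: P(data | r = 1) = (1/6)(5/5)(0/4) = 0; P(data | r = 2) = (2/6)(4/5)(1/4) = 1/15; P(data | r = 3) = (3/6)(3/5)(2/4) = 3/20; P(data | r = 4) = (4/6)(2/5)(3/4) = 1/5; P(data | r = 5) = (5/6)(1/5)(4/4) = 1/6.
The prior-weighted likelihoods are 1/11 · 0 = 0, 2/11 · 1/15 = 2/165, 2/11 · 3/20 = 3/110, 2/11 · 1/5 = 2/55, 4/11 · 1/6 = 2/33; summing to 3/22.
The posterior is then P(r = 1 | data) = 0, P(r = 2 | data) = 4/45, P(r = 3 | data) = 1/5, P(r = 4 | data) = 4/15, P(r = 5 | data) = 4/9.
The predictive probability is P(blue next | data) = (0)(4/45) + (1/3)(1/5) + (2/3)(4/15) + (1)(4/9) = 31/45.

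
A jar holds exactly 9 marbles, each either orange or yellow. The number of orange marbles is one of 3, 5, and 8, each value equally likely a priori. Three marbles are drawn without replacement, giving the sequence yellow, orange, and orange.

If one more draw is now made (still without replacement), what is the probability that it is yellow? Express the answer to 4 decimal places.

0.4070

The likelihood of the observed sequence under each hypothesis: P(data | r = 3) = (6/9)(3/8)(2/7) = 1/14; P(data | r = 5) = (4/9)(5/8)(4/7) = 10/63; P(data | r = 8) = (1/9)(8/8)(7/7) = 1/9.
Weighting by the prior gives 1/3 · 1/14 = 1/42, 1/3 · 10/63 = 10/189, 1/3 · 1/9 = 1/27; summing to 43/378.
Normalising, the posterior is P(r = 3 | data) = 9/43, P(r = 5 | data) = 20/43, P(r = 8 | data) = 14/43.
The predictive probability is P(yellow next | data) = (5/6)(9/43) + (1/2)(20/43) + (0)(14/43) = 35/86.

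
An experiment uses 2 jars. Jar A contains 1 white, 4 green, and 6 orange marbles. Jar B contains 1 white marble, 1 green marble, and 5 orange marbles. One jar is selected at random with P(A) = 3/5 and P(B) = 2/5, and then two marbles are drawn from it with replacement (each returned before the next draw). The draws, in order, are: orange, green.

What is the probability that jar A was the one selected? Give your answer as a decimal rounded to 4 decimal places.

0.7446

Under each hypothesis, the probability of the observed sequence is: P(data | jar A) = (6/11)(4/11) = 0.19835; P(data | jar B) = (5/7)(1/7) = 0.10204.
The prior-weighted likelihoods are 3/5 · 0.19835 = 0.11901, 2/5 · 0.10204 = 0.040816; these sum to 0.15982.
Therefore the posterior P(jar A | data) = (0.11901) / (0.15982) = 0.74462.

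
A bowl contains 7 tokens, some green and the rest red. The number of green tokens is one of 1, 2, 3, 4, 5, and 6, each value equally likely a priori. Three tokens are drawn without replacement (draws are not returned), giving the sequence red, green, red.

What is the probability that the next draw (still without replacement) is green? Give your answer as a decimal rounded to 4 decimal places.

0.4000

The likelihood of the observed sequence under each hypothesis: P(data | r = 1) = (6/7)(1/6)(5/5) = 1/7; P(data | r = 2) = (5/7)(2/6)(4/5) = 4/21; P(data | r = 3) = (4/7)(3/6)(3/5) = 6/35; P(data | r = 4) = (3/7)(4/6)(2/5) = 4/35; P(data | r = 5) = (2/7)(5/6)(1/5) = 1/21; P(data | r = 6) = (1/7)(6/6)(0/5) = 0.
The prior-weighted likelihoods are 1/6 · 1/7 = 1/42, 1/6 · 4/21 = 2/63, 1/6 · 6/35 = 1/35, 1/6 · 4/35 = 2/105, 1/6 · 1/21 = 1/126, 1/6 · 0 = 0; with total 1/9.
Dividing through by the total gives posterior P(r = 1 | data) = 3/14, P(r = 2 | data) = 2/7, P(r = 3 | data) = 9/35, P(r = 4 | data) = 6/35, P(r = 5 | data) = 1/14, P(r = 6 | data) = 0.
Averaging over the posterior, P(green next | data) = (0)(3/14) + (1/4)(2/7) + (1/2)(9/35) + (3/4)(6/35) + (1)(1/14) = 2/5.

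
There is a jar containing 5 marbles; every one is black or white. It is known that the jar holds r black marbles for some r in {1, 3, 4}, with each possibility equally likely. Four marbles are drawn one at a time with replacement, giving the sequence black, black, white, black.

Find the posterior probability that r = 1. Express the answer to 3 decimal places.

Under each hypothesis, the probability of the observed sequence is: P(data | r = 1) = (1/5)(1/5)(4/5)(1/5) = 0.0064; P(data | r = 3) = (3/5)(3/5)(2/5)(3/5) = 0.0864; P(data | r = 4) = (4/5)(4/5)(1/5)(4/5) = 0.1024.
Multiplying each by its prior: 1/3 · 0.0064 = 0.0021333, 1/3 · 0.0864 = 0.0288, 1/3 · 0.1024 = 0.034133; these sum to 0.065067.
Therefore the posterior P(r = 1 | data) = (0.0021333) / (0.065067) = 0.032787.

0.033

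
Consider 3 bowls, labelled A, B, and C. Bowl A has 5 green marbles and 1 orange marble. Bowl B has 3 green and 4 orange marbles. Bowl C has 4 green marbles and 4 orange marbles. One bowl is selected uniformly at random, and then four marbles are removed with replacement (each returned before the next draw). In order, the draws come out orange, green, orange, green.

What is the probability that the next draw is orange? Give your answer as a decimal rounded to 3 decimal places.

For each hypothesis, P(data | H) works out to: P(data | bowl A) = (1/6)(5/6)(1/6)(5/6) = 0.01929; P(data | bowl B) = (4/7)(3/7)(4/7)(3/7) = 0.059975; P(data | bowl C) = (4/8)(4/8)(4/8)(4/8) = 0.0625.
The prior-weighted likelihoods are 1/3 · 0.01929 = 0.00643, 1/3 · 0.059975 = 0.019992, 1/3 · 0.0625 = 0.020833; summing to 0.047255.
Dividing through by the total gives posterior P(bowl A | data) = 0.13607, P(bowl B | data) = 0.42306, P(bowl C | data) = 0.44087.
The predictive probability is P(orange next | data) = (1/6)(0.13607) + (4/7)(0.42306) + (1/2)(0.44087) = 0.48486.

0.485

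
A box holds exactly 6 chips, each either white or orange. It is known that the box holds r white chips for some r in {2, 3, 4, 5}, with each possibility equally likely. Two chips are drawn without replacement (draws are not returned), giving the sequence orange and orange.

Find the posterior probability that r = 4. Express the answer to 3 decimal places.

Compute the likelihood of the observed sequence for each case: P(data | r = 2) = (4/6)(3/5) = 2/5; P(data | r = 3) = (3/6)(2/5) = 1/5; P(data | r = 4) = (2/6)(1/5) = 1/15; P(data | r = 5) = (1/6)(0/5) = 0.
The prior-weighted likelihoods are 1/4 · 2/5 = 1/10, 1/4 · 1/5 = 1/20, 1/4 · 1/15 = 1/60, 1/4 · 0 = 0; summing to 1/6.
Therefore the posterior P(r = 4 | data) = (1/60) / (1/6) = 1/10.

0.100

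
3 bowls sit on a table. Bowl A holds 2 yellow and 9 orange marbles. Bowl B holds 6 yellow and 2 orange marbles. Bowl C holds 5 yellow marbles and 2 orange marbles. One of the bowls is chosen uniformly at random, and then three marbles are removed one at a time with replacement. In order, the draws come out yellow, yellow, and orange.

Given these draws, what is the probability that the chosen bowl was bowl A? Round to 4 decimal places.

Under each hypothesis, the probability of the observed sequence is: P(data | bowl A) = (2/11)(2/11)(9/11) = 0.027047; P(data | bowl B) = (6/8)(6/8)(2/8) = 0.14062; P(data | bowl C) = (5/7)(5/7)(2/7) = 0.14577.
Multiplying each by its prior: 1/3 · 0.027047 = 0.0090158, 1/3 · 0.14062 = 0.046875, 1/3 · 0.14577 = 0.048591; these sum to 0.10448.
So P(bowl A | data) = (0.0090158) / (0.10448) = 0.086291.

0.0863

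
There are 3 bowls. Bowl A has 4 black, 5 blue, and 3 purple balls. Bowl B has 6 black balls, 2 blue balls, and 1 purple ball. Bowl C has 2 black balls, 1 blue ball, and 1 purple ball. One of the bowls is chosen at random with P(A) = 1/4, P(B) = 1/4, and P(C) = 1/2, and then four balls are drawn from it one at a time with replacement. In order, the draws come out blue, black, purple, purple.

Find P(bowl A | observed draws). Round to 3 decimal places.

0.332

Under each hypothesis, the probability of the observed sequence is: P(data | bowl A) = (5/12)(4/12)(3/12)(3/12) = 0.0086806; P(data | bowl B) = (2/9)(6/9)(1/9)(1/9) = 0.001829; P(data | bowl C) = (1/4)(2/4)(1/4)(1/4) = 0.0078125.
The prior-weighted likelihoods are 1/4 · 0.0086806 = 0.0021701, 1/4 · 0.001829 = 0.00045725, 1/2 · 0.0078125 = 0.0039062; these sum to 0.0065336.
Hence P(bowl A | data) = (0.0021701) / (0.0065336) = 0.33215.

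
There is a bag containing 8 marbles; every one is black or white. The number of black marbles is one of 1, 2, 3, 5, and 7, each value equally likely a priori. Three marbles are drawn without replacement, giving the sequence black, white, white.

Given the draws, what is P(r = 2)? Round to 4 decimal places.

0.3125

For each hypothesis, P(data | H) works out to: P(data | r = 1) = (1/8)(7/7)(6/6) = 1/8; P(data | r = 2) = (2/8)(6/7)(5/6) = 5/28; P(data | r = 3) = (3/8)(5/7)(4/6) = 5/28; P(data | r = 5) = (5/8)(3/7)(2/6) = 5/56; P(data | r = 7) = (7/8)(1/7)(0/6) = 0.
The prior-weighted likelihoods are 1/5 · 1/8 = 1/40, 1/5 · 5/28 = 1/28, 1/5 · 5/28 = 1/28, 1/5 · 5/56 = 1/56, 1/5 · 0 = 0; summing to 4/35.
So P(r = 2 | data) = (1/28) / (4/35) = 5/16.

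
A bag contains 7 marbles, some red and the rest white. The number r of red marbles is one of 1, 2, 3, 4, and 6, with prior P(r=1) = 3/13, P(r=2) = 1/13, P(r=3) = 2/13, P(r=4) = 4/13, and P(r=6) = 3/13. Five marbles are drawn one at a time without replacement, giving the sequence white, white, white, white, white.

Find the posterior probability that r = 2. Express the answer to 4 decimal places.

0.0526

For each hypothesis, P(data | H) works out to: P(data | r = 1) = (6/7)(5/6)(4/5)(3/4)(2/3) = 2/7; P(data | r = 2) = (5/7)(4/6)(3/5)(2/4)(1/3) = 1/21; P(data | r = 3) = (4/7)(3/6)(2/5)(1/4)(0/3) = 0; P(data | r = 4) = (3/7)(2/6)(1/5)(0/4) = 0; P(data | r = 6) = (1/7)(0/6) = 0.
The prior-weighted likelihoods are 3/13 · 2/7 = 6/91, 1/13 · 1/21 = 1/273, 2/13 · 0 = 0, 4/13 · 0 = 0, 3/13 · 0 = 0; these sum to 19/273.
By Bayes' rule, P(r = 2 | data) = (1/273) / (19/273) = 1/19.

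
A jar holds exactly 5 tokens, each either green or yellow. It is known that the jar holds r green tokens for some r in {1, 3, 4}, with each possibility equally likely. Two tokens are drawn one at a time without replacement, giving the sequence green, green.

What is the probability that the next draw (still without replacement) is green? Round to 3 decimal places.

0.556

For each hypothesis, P(data | H) works out to: P(data | r = 1) = (1/5)(0/4) = 0; P(data | r = 3) = (3/5)(2/4) = 3/10; P(data | r = 4) = (4/5)(3/4) = 3/5.
The prior-weighted likelihoods are 1/3 · 0 = 0, 1/3 · 3/10 = 1/10, 1/3 · 3/5 = 1/5; summing to 3/10.
Normalising, the posterior is P(r = 1 | data) = 0, P(r = 3 | data) = 1/3, P(r = 4 | data) = 2/3.
Averaging over the posterior, P(green next | data) = (1/3)(1/3) + (2/3)(2/3) = 5/9.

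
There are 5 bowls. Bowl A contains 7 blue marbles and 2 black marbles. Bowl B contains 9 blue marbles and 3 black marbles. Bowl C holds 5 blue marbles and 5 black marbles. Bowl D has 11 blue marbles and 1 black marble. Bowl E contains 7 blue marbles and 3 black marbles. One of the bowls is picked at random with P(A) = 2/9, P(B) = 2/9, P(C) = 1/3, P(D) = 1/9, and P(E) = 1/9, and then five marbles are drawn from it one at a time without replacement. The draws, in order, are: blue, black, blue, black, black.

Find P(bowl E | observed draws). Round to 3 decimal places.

0.061

Compute the likelihood of the observed sequence for each case: P(data | bowl A) = (7/9)(2/8)(6/7)(1/6)(0/5) = 0; P(data | bowl B) = (9/12)(3/11)(8/10)(2/9)(1/8) = 0.0045455; P(data | bowl C) = (5/10)(5/9)(4/8)(4/7)(3/6) = 0.039683; P(data | bowl D) = (11/12)(1/11)(10/10)(0/9) = 0; P(data | bowl E) = (7/10)(3/9)(6/8)(2/7)(1/6) = 0.0083333.
Weighting by the prior gives 2/9 · 0 = 0, 2/9 · 0.0045455 = 0.0010101, 1/3 · 0.039683 = 0.013228, 1/9 · 0 = 0, 1/9 · 0.0083333 = 0.00092593; these sum to 0.015164.
Therefore the posterior P(bowl E | data) = (0.00092593) / (0.015164) = 0.061063.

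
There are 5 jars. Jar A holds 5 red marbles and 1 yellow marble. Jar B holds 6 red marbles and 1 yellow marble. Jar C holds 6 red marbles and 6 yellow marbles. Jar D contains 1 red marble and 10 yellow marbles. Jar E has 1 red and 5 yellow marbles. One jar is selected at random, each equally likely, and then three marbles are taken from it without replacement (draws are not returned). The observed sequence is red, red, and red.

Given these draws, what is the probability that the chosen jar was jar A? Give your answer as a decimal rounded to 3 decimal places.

0.430

The likelihood of the observed sequence under each hypothesis: P(data | jar A) = (5/6)(4/5)(3/4) = 1/2; P(data | jar B) = (6/7)(5/6)(4/5) = 4/7; P(data | jar C) = (6/12)(5/11)(4/10) = 1/11; P(data | jar D) = (1/11)(0/10) = 0; P(data | jar E) = (1/6)(0/5) = 0.
Weighting by the prior gives 1/5 · 1/2 = 1/10, 1/5 · 4/7 = 4/35, 1/5 · 1/11 = 1/55, 1/5 · 0 = 0, 1/5 · 0 = 0; summing to 179/770.
Therefore the posterior P(jar A | data) = (1/10) / (179/770) = 77/179.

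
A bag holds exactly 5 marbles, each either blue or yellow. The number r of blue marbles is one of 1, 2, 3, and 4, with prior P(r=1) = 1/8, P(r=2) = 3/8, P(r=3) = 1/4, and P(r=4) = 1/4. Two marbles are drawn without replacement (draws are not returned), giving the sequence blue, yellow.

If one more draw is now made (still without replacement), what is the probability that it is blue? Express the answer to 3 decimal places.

0.524

The likelihood of the observed sequence under each hypothesis: P(data | r = 1) = (1/5)(4/4) = 1/5; P(data | r = 2) = (2/5)(3/4) = 3/10; P(data | r = 3) = (3/5)(2/4) = 3/10; P(data | r = 4) = (4/5)(1/4) = 1/5.
Weighting by the prior gives 1/8 · 1/5 = 1/40, 3/8 · 3/10 = 9/80, 1/4 · 3/10 = 3/40, 1/4 · 1/5 = 1/20; these sum to 21/80.
The posterior is then P(r = 1 | data) = 2/21, P(r = 2 | data) = 3/7, P(r = 3 | data) = 2/7, P(r = 4 | data) = 4/21.
Averaging over the posterior, P(blue next | data) = (0)(2/21) + (1/3)(3/7) + (2/3)(2/7) + (1)(4/21) = 11/21.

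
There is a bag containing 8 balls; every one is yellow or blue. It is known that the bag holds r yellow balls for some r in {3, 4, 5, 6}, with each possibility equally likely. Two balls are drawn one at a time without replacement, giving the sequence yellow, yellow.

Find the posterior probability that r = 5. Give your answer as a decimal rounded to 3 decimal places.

For each hypothesis, P(data | H) works out to: P(data | r = 3) = (3/8)(2/7) = 3/28; P(data | r = 4) = (4/8)(3/7) = 3/14; P(data | r = 5) = (5/8)(4/7) = 5/14; P(data | r = 6) = (6/8)(5/7) = 15/28.
Weighting by the prior gives 1/4 · 3/28 = 3/112, 1/4 · 3/14 = 3/56, 1/4 · 5/14 = 5/56, 1/4 · 15/28 = 15/112; summing to 17/56.
Hence P(r = 5 | data) = (5/56) / (17/56) = 5/17.

0.294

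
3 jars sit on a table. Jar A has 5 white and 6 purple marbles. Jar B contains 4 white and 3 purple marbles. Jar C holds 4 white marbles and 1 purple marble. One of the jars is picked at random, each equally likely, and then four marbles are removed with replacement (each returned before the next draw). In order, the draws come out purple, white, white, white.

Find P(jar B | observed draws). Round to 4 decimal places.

For each hypothesis, P(data | H) works out to: P(data | jar A) = (6/11)(5/11)(5/11)(5/11) = 0.051226; P(data | jar B) = (3/7)(4/7)(4/7)(4/7) = 0.079967; P(data | jar C) = (1/5)(4/5)(4/5)(4/5) = 0.1024.
Multiplying each by its prior: 1/3 · 0.051226 = 0.017075, 1/3 · 0.079967 = 0.026656, 1/3 · 0.1024 = 0.034133; summing to 0.077864.
Hence P(jar B | data) = (0.026656) / (0.077864) = 0.34233.

0.3423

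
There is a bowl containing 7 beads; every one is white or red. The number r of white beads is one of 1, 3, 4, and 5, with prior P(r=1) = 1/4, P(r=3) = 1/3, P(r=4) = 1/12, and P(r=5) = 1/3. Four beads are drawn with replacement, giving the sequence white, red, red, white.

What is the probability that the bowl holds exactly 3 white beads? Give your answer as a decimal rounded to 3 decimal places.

0.469

The likelihood of the observed sequence under each hypothesis: P(data | r = 1) = (1/7)(6/7)(6/7)(1/7) = 0.014994; P(data | r = 3) = (3/7)(4/7)(4/7)(3/7) = 0.059975; P(data | r = 4) = (4/7)(3/7)(3/7)(4/7) = 0.059975; P(data | r = 5) = (5/7)(2/7)(2/7)(5/7) = 0.041649.
The prior-weighted likelihoods are 1/4 · 0.014994 = 0.0037484, 1/3 · 0.059975 = 0.019992, 1/12 · 0.059975 = 0.0049979, 1/3 · 0.041649 = 0.013883; summing to 0.042621.
Hence P(r = 3 | data) = (0.019992) / (0.042621) = 0.46906.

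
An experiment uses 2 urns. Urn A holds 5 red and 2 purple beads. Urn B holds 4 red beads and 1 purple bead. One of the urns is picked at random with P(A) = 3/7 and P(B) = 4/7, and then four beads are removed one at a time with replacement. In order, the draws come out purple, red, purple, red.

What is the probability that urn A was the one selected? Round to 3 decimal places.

Under each hypothesis, the probability of the observed sequence is: P(data | urn A) = (2/7)(5/7)(2/7)(5/7) = 0.041649; P(data | urn B) = (1/5)(4/5)(1/5)(4/5) = 0.0256.
Multiplying each by its prior: 3/7 · 0.041649 = 0.01785, 4/7 · 0.0256 = 0.014629; these sum to 0.032478.
Therefore the posterior P(urn A | data) = (0.01785) / (0.032478) = 0.54959.

0.550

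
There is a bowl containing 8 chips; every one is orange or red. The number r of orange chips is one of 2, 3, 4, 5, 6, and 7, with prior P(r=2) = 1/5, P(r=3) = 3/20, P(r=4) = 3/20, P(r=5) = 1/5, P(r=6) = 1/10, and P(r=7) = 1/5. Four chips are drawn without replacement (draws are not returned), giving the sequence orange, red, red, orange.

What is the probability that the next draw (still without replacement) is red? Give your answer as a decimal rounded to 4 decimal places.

For each hypothesis, P(data | H) works out to: P(data | r = 2) = (2/8)(6/7)(5/6)(1/5) = 1/28; P(data | r = 3) = (3/8)(5/7)(4/6)(2/5) = 1/14; P(data | r = 4) = (4/8)(4/7)(3/6)(3/5) = 3/35; P(data | r = 5) = (5/8)(3/7)(2/6)(4/5) = 1/14; P(data | r = 6) = (6/8)(2/7)(1/6)(5/5) = 1/28; P(data | r = 7) = (7/8)(1/7)(0/6) = 0.
The prior-weighted likelihoods are 1/5 · 1/28 = 1/140, 3/20 · 1/14 = 3/280, 3/20 · 3/35 = 9/700, 1/5 · 1/14 = 1/70, 1/10 · 1/28 = 1/280, 1/5 · 0 = 0; with total 17/350.
Dividing through by the total gives posterior P(r = 2 | data) = 5/34, P(r = 3 | data) = 15/68, P(r = 4 | data) = 9/34, P(r = 5 | data) = 5/17, P(r = 6 | data) = 5/68, P(r = 7 | data) = 0.
So P(red next | data) = Σ P(red next | H) P(H | data) = (1)(5/34) + (3/4)(15/68) + (1/2)(9/34) + (1/4)(5/17) + (0)(5/68) = 141/272.

0.5184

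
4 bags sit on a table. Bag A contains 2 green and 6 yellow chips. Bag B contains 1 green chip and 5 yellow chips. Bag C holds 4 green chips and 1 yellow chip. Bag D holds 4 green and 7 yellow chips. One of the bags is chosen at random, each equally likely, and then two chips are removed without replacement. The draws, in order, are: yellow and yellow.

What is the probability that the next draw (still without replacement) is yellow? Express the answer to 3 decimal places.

For each hypothesis, P(data | H) works out to: P(data | bag A) = (6/8)(5/7) = 0.53571; P(data | bag B) = (5/6)(4/5) = 0.66667; P(data | bag C) = (1/5)(0/4) = 0; P(data | bag D) = (7/11)(6/10) = 0.38182.
Weighting by the prior gives 1/4 · 0.53571 = 0.13393, 1/4 · 0.66667 = 0.16667, 1/4 · 0 = 0, 1/4 · 0.38182 = 0.095455; these sum to 0.39605.
The posterior is then P(bag A | data) = 0.33816, P(bag B | data) = 0.42082, P(bag C | data) = 0, P(bag D | data) = 0.24102.
The predictive probability is P(yellow next | data) = (2/3)(0.33816) + (3/4)(0.42082) + (5/9)(0.24102) = 0.67496.

0.675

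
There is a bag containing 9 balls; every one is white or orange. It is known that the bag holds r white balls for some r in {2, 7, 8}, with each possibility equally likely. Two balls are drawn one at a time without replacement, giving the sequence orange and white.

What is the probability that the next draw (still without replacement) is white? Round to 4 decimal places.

0.6111

Under each hypothesis, the probability of the observed sequence is: P(data | r = 2) = (7/9)(2/8) = 7/36; P(data | r = 7) = (2/9)(7/8) = 7/36; P(data | r = 8) = (1/9)(8/8) = 1/9.
Multiplying each by its prior: 1/3 · 7/36 = 7/108, 1/3 · 7/36 = 7/108, 1/3 · 1/9 = 1/27; these sum to 1/6.
Normalising, the posterior is P(r = 2 | data) = 7/18, P(r = 7 | data) = 7/18, P(r = 8 | data) = 2/9.
Averaging over the posterior, P(white next | data) = (1/7)(7/18) + (6/7)(7/18) + (1)(2/9) = 11/18.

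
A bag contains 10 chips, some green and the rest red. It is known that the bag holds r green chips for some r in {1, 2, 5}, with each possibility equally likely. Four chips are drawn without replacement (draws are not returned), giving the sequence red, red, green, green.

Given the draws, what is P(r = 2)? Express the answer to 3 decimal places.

For each hypothesis, P(data | H) works out to: P(data | r = 1) = (9/10)(8/9)(1/8)(0/7) = 0; P(data | r = 2) = (8/10)(7/9)(2/8)(1/7) = 1/45; P(data | r = 5) = (5/10)(4/9)(5/8)(4/7) = 5/63.
The prior-weighted likelihoods are 1/3 · 0 = 0, 1/3 · 1/45 = 1/135, 1/3 · 5/63 = 5/189; summing to 32/945.
By Bayes' rule, P(r = 2 | data) = (1/135) / (32/945) = 7/32.

0.219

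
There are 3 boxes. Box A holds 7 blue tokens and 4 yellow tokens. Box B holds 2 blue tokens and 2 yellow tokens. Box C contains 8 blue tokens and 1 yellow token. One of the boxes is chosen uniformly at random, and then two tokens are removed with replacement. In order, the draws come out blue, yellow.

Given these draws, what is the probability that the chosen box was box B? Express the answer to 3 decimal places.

The likelihood of the observed sequence under each hypothesis: P(data | box A) = (7/11)(4/11) = 0.2314; P(data | box B) = (2/4)(2/4) = 0.25; P(data | box C) = (8/9)(1/9) = 0.098765.
The prior-weighted likelihoods are 1/3 · 0.2314 = 0.077135, 1/3 · 0.25 = 0.083333, 1/3 · 0.098765 = 0.032922; summing to 0.19339.
By Bayes' rule, P(box B | data) = (0.083333) / (0.19339) = 0.43091.

0.431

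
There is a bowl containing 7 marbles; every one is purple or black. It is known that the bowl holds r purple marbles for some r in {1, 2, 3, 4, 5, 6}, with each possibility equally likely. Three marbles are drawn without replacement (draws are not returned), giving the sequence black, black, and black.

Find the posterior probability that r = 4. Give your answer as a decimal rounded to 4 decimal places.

0.0286

For each hypothesis, P(data | H) works out to: P(data | r = 1) = (6/7)(5/6)(4/5) = 4/7; P(data | r = 2) = (5/7)(4/6)(3/5) = 2/7; P(data | r = 3) = (4/7)(3/6)(2/5) = 4/35; P(data | r = 4) = (3/7)(2/6)(1/5) = 1/35; P(data | r = 5) = (2/7)(1/6)(0/5) = 0; P(data | r = 6) = (1/7)(0/6) = 0.
Weighting by the prior gives 1/6 · 4/7 = 2/21, 1/6 · 2/7 = 1/21, 1/6 · 4/35 = 2/105, 1/6 · 1/35 = 1/210, 1/6 · 0 = 0, 1/6 · 0 = 0; summing to 1/6.
So P(r = 4 | data) = (1/210) / (1/6) = 1/35.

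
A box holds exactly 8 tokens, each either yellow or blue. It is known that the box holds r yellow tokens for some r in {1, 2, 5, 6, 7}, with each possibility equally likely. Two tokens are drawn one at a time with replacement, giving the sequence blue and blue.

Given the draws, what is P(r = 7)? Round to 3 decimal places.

0.010

Compute the likelihood of the observed sequence for each case: P(data | r = 1) = (7/8)(7/8) = 49/64; P(data | r = 2) = (6/8)(6/8) = 9/16; P(data | r = 5) = (3/8)(3/8) = 9/64; P(data | r = 6) = (2/8)(2/8) = 1/16; P(data | r = 7) = (1/8)(1/8) = 1/64.
The prior-weighted likelihoods are 1/5 · 49/64 = 49/320, 1/5 · 9/16 = 9/80, 1/5 · 9/64 = 9/320, 1/5 · 1/16 = 1/80, 1/5 · 1/64 = 1/320; with total 99/320.
Therefore the posterior P(r = 7 | data) = (1/320) / (99/320) = 1/99.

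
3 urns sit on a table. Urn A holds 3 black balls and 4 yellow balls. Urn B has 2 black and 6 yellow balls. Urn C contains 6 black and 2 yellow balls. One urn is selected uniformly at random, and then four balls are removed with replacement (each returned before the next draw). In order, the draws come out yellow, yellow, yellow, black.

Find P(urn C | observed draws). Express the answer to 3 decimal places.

0.059

Compute the likelihood of the observed sequence for each case: P(data | urn A) = (4/7)(4/7)(4/7)(3/7) = 0.079967; P(data | urn B) = (6/8)(6/8)(6/8)(2/8) = 0.10547; P(data | urn C) = (2/8)(2/8)(2/8)(6/8) = 0.011719.
The prior-weighted likelihoods are 1/3 · 0.079967 = 0.026656, 1/3 · 0.10547 = 0.035156, 1/3 · 0.011719 = 0.0039062; summing to 0.065718.
Therefore the posterior P(urn C | data) = (0.0039062) / (0.065718) = 0.05944.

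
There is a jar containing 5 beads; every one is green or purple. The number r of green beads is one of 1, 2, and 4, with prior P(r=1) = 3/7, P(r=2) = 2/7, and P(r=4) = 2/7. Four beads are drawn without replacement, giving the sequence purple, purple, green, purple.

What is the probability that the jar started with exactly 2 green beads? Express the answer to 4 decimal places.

0.2500

For each hypothesis, P(data | H) works out to: P(data | r = 1) = (4/5)(3/4)(1/3)(2/2) = 1/5; P(data | r = 2) = (3/5)(2/4)(2/3)(1/2) = 1/10; P(data | r = 4) = (1/5)(0/4) = 0.
Weighting by the prior gives 3/7 · 1/5 = 3/35, 2/7 · 1/10 = 1/35, 2/7 · 0 = 0; these sum to 4/35.
Therefore the posterior P(r = 2 | data) = (1/35) / (4/35) = 1/4.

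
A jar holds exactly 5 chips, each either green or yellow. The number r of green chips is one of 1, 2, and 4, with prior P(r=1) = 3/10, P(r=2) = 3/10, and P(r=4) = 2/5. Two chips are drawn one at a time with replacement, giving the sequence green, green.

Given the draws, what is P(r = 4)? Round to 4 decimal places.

Under each hypothesis, the probability of the observed sequence is: P(data | r = 1) = (1/5)(1/5) = 1/25; P(data | r = 2) = (2/5)(2/5) = 4/25; P(data | r = 4) = (4/5)(4/5) = 16/25.
Weighting by the prior gives 3/10 · 1/25 = 3/250, 3/10 · 4/25 = 6/125, 2/5 · 16/25 = 32/125; summing to 79/250.
By Bayes' rule, P(r = 4 | data) = (32/125) / (79/250) = 64/79.

0.8101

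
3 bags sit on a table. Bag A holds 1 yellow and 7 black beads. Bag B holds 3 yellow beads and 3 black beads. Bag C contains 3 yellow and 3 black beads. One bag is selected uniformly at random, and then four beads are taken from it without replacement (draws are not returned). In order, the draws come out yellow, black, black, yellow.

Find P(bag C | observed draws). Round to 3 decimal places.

The likelihood of the observed sequence under each hypothesis: P(data | bag A) = (1/8)(7/7)(6/6)(0/5) = 0; P(data | bag B) = (3/6)(3/5)(2/4)(2/3) = 1/10; P(data | bag C) = (3/6)(3/5)(2/4)(2/3) = 1/10.
Weighting by the prior gives 1/3 · 0 = 0, 1/3 · 1/10 = 1/30, 1/3 · 1/10 = 1/30; with total 1/15.
Therefore the posterior P(bag C | data) = (1/30) / (1/15) = 1/2.

0.500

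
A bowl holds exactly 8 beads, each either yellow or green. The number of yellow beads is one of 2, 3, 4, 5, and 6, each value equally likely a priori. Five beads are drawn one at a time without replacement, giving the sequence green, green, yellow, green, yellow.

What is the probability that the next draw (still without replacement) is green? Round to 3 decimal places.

0.571

For each hypothesis, P(data | H) works out to: P(data | r = 2) = (6/8)(5/7)(2/6)(4/5)(1/4) = 1/28; P(data | r = 3) = (5/8)(4/7)(3/6)(3/5)(2/4) = 3/56; P(data | r = 4) = (4/8)(3/7)(4/6)(2/5)(3/4) = 3/70; P(data | r = 5) = (3/8)(2/7)(5/6)(1/5)(4/4) = 1/56; P(data | r = 6) = (2/8)(1/7)(6/6)(0/5) = 0.
Weighting by the prior gives 1/5 · 1/28 = 1/140, 1/5 · 3/56 = 3/280, 1/5 · 3/70 = 3/350, 1/5 · 1/56 = 1/280, 1/5 · 0 = 0; summing to 3/100.
Normalising, the posterior is P(r = 2 | data) = 5/21, P(r = 3 | data) = 5/14, P(r = 4 | data) = 2/7, P(r = 5 | data) = 5/42, P(r = 6 | data) = 0.
So P(green next | data) = Σ P(green next | H) P(H | data) = (1)(5/21) + (2/3)(5/14) + (1/3)(2/7) + (0)(5/42) = 4/7.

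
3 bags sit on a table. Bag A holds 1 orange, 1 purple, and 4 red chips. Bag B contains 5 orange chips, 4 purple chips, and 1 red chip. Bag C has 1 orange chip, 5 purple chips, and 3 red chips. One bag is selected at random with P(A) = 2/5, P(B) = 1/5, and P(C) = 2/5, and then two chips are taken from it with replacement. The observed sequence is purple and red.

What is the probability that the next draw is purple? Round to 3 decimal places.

Under each hypothesis, the probability of the observed sequence is: P(data | bag A) = (1/6)(4/6) = 0.11111; P(data | bag B) = (4/10)(1/10) = 0.04; P(data | bag C) = (5/9)(3/9) = 0.18519.
Weighting by the prior gives 2/5 · 0.11111 = 0.044444, 1/5 · 0.04 = 0.008, 2/5 · 0.18519 = 0.074074; these sum to 0.12652.
Normalising, the posterior is P(bag A | data) = 0.35129, P(bag B | data) = 0.063232, P(bag C | data) = 0.58548.
So P(purple next | data) = Σ P(purple next | H) P(H | data) = (1/6)(0.35129) + (2/5)(0.063232) + (5/9)(0.58548) = 0.40911.

0.409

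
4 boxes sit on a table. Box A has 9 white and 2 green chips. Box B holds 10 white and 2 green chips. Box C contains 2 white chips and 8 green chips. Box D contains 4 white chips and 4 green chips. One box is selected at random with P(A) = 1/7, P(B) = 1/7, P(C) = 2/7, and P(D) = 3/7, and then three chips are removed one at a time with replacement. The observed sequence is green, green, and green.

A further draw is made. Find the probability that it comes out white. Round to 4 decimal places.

Compute the likelihood of the observed sequence for each case: P(data | box A) = (2/11)(2/11)(2/11) = 0.0060105; P(data | box B) = (2/12)(2/12)(2/12) = 0.0046296; P(data | box C) = (8/10)(8/10)(8/10) = 0.512; P(data | box D) = (4/8)(4/8)(4/8) = 0.125.
Weighting by the prior gives 1/7 · 0.0060105 = 0.00085865, 1/7 · 0.0046296 = 0.00066138, 2/7 · 0.512 = 0.14629, 3/7 · 0.125 = 0.053571; these sum to 0.20138.
The posterior is then P(box A | data) = 0.0042639, P(box B | data) = 0.0032843, P(box C | data) = 0.72643, P(box D | data) = 0.26603.
Averaging over the posterior, P(white next | data) = (9/11)(0.0042639) + (5/6)(0.0032843) + (1/5)(0.72643) + (1/2)(0.26603) = 0.28452.

0.2845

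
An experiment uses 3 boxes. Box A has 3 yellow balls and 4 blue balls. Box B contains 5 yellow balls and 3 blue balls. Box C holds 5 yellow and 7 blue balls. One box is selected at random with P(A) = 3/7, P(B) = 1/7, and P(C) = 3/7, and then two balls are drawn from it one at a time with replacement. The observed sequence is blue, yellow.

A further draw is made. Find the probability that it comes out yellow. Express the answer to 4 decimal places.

0.4506

Under each hypothesis, the probability of the observed sequence is: P(data | box A) = (4/7)(3/7) = 0.2449; P(data | box B) = (3/8)(5/8) = 0.23438; P(data | box C) = (7/12)(5/12) = 0.24306.
Multiplying each by its prior: 3/7 · 0.2449 = 0.10496, 1/7 · 0.23438 = 0.033482, 3/7 · 0.24306 = 0.10417; with total 0.24261.
The posterior is then P(box A | data) = 0.43262, P(box B | data) = 0.13801, P(box C | data) = 0.42937.
The predictive probability is P(yellow next | data) = (3/7)(0.43262) + (5/8)(0.13801) + (5/12)(0.42937) = 0.45057.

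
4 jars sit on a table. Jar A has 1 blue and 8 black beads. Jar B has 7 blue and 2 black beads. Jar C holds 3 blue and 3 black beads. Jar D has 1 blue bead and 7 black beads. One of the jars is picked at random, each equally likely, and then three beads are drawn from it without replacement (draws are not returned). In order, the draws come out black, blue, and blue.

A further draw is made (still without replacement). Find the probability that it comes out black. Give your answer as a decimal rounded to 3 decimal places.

Under each hypothesis, the probability of the observed sequence is: P(data | jar A) = (8/9)(1/8)(0/7) = 0; P(data | jar B) = (2/9)(7/8)(6/7) = 1/6; P(data | jar C) = (3/6)(3/5)(2/4) = 3/20; P(data | jar D) = (7/8)(1/7)(0/6) = 0.
The prior-weighted likelihoods are 1/4 · 0 = 0, 1/4 · 1/6 = 1/24, 1/4 · 3/20 = 3/80, 1/4 · 0 = 0; with total 19/240.
Normalising, the posterior is P(jar A | data) = 0, P(jar B | data) = 10/19, P(jar C | data) = 9/19, P(jar D | data) = 0.
The predictive probability is P(black next | data) = (1/6)(10/19) + (2/3)(9/19) = 23/57.

0.404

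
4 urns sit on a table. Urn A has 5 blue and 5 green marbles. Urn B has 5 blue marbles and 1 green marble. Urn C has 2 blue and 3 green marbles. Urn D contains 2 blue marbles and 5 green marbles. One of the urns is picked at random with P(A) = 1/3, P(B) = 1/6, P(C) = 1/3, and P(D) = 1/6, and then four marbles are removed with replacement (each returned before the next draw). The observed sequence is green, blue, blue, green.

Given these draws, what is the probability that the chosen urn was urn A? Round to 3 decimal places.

Under each hypothesis, the probability of the observed sequence is: P(data | urn A) = (5/10)(5/10)(5/10)(5/10) = 0.0625; P(data | urn B) = (1/6)(5/6)(5/6)(1/6) = 0.01929; P(data | urn C) = (3/5)(2/5)(2/5)(3/5) = 0.0576; P(data | urn D) = (5/7)(2/7)(2/7)(5/7) = 0.041649.
Weighting by the prior gives 1/3 · 0.0625 = 0.020833, 1/6 · 0.01929 = 0.003215, 1/3 · 0.0576 = 0.0192, 1/6 · 0.041649 = 0.0069416; with total 0.05019.
So P(urn A | data) = (0.020833) / (0.05019) = 0.41509.

0.415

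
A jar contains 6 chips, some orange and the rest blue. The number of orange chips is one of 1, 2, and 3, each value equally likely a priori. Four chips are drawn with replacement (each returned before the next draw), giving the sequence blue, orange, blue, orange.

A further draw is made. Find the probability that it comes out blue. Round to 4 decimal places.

For each hypothesis, P(data | H) works out to: P(data | r = 1) = (5/6)(1/6)(5/6)(1/6) = 0.01929; P(data | r = 2) = (4/6)(2/6)(4/6)(2/6) = 0.049383; P(data | r = 3) = (3/6)(3/6)(3/6)(3/6) = 0.0625.
The prior-weighted likelihoods are 1/3 · 0.01929 = 0.00643, 1/3 · 0.049383 = 0.016461, 1/3 · 0.0625 = 0.020833; these sum to 0.043724.
The posterior is then P(r = 1 | data) = 0.14706, P(r = 2 | data) = 0.37647, P(r = 3 | data) = 0.47647.
So P(blue next | data) = Σ P(blue next | H) P(H | data) = (5/6)(0.14706) + (2/3)(0.37647) + (1/2)(0.47647) = 0.61176.

0.6118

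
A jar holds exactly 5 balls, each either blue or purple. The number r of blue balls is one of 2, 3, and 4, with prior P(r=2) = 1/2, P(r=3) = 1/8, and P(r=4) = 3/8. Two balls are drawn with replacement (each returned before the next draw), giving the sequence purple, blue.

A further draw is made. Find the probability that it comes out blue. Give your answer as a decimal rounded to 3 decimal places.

0.543

The likelihood of the observed sequence under each hypothesis: P(data | r = 2) = (3/5)(2/5) = 6/25; P(data | r = 3) = (2/5)(3/5) = 6/25; P(data | r = 4) = (1/5)(4/5) = 4/25.
Multiplying each by its prior: 1/2 · 6/25 = 3/25, 1/8 · 6/25 = 3/100, 3/8 · 4/25 = 3/50; with total 21/100.
Normalising, the posterior is P(r = 2 | data) = 4/7, P(r = 3 | data) = 1/7, P(r = 4 | data) = 2/7.
The predictive probability is P(blue next | data) = (2/5)(4/7) + (3/5)(1/7) + (4/5)(2/7) = 19/35.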